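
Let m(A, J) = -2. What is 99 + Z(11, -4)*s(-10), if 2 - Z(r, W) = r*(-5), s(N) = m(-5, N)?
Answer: -15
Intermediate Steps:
s(N) = -2
Z(r, W) = 2 + 5*r (Z(r, W) = 2 - r*(-5) = 2 - (-5)*r = 2 + 5*r)
99 + Z(11, -4)*s(-10) = 99 + (2 + 5*11)*(-2) = 99 + (2 + 55)*(-2) = 99 + 57*(-2) = 99 - 114 = -15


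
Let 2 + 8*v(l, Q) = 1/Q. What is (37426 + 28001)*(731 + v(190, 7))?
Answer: 2677469121/56 ≈ 4.7812e+7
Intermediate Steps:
v(l, Q) = -1/4 + 1/(8*Q)
(37426 + 28001)*(731 + v(190, 7)) = (37426 + 28001)*(731 + (1/8)*(1 - 2*7)/7) = 65427*(731 + (1/8)*(1/7)*(1 - 14)) = 65427*(731 + (1/8)*(1/7)*(-13)) = 65427*(731 - 13/56) = 65427*(40923/56) = 2677469121/56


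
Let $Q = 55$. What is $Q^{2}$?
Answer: $3025$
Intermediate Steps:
$Q^{2} = 55^{2} = 3025$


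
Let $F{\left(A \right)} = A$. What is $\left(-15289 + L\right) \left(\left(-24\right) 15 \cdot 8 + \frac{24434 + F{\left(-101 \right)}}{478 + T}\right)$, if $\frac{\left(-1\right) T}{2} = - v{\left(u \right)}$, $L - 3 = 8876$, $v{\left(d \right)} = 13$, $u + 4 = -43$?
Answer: $\frac{1524711445}{84} \approx 1.8151 \cdot 10^{7}$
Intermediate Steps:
$u = -47$ ($u = -4 - 43 = -47$)
$L = 8879$ ($L = 3 + 8876 = 8879$)
$T = 26$ ($T = - 2 \left(\left(-1\right) 13\right) = \left(-2\right) \left(-13\right) = 26$)
$\left(-15289 + L\right) \left(\left(-24\right) 15 \cdot 8 + \frac{24434 + F{\left(-101 \right)}}{478 + T}\right) = \left(-15289 + 8879\right) \left(\left(-24\right) 15 \cdot 8 + \frac{24434 - 101}{478 + 26}\right) = - 6410 \left(\left(-360\right) 8 + \frac{24333}{504}\right) = - 6410 \left(-2880 + 24333 \cdot \frac{1}{504}\right) = - 6410 \left(-2880 + \frac{8111}{168}\right) = \left(-6410\right) \left(- \frac{475729}{168}\right) = \frac{1524711445}{84}$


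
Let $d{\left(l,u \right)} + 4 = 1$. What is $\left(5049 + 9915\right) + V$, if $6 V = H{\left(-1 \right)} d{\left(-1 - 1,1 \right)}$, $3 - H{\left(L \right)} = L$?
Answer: $14962$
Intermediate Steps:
$H{\left(L \right)} = 3 - L$
$d{\left(l,u \right)} = -3$ ($d{\left(l,u \right)} = -4 + 1 = -3$)
$V = -2$ ($V = \frac{\left(3 - -1\right) \left(-3\right)}{6} = \frac{\left(3 + 1\right) \left(-3\right)}{6} = \frac{4 \left(-3\right)}{6} = \frac{1}{6} \left(-12\right) = -2$)
$\left(5049 + 9915\right) + V = \left(5049 + 9915\right) - 2 = 14964 - 2 = 14962$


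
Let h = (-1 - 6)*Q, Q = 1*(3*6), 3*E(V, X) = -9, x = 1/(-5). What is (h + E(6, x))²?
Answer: 16641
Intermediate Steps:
x = -⅕ ≈ -0.20000
E(V, X) = -3 (E(V, X) = (⅓)*(-9) = -3)
Q = 18 (Q = 1*18 = 18)
h = -126 (h = (-1 - 6)*18 = -7*18 = -126)
(h + E(6, x))² = (-126 - 3)² = (-129)² = 16641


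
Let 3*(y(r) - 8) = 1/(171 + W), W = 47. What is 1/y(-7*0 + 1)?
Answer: 654/5233 ≈ 0.12498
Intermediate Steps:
y(r) = 5233/654 (y(r) = 8 + 1/(3*(171 + 47)) = 8 + (1/3)/218 = 8 + (1/3)*(1/218) = 8 + 1/654 = 5233/654)
1/y(-7*0 + 1) = 1/(5233/654) = 654/5233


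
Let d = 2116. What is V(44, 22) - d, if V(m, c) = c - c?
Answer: -2116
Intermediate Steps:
V(m, c) = 0
V(44, 22) - d = 0 - 1*2116 = 0 - 2116 = -2116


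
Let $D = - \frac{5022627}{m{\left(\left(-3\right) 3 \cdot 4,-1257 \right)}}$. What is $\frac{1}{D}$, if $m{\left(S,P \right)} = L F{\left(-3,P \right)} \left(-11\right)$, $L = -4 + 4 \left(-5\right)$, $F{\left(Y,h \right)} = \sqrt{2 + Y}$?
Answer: $- \frac{88 i}{1674209} \approx - 5.2562 \cdot 10^{-5} i$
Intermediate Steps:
$L = -24$ ($L = -4 - 20 = -24$)
$m{\left(S,P \right)} = 264 i$ ($m{\left(S,P \right)} = - 24 \sqrt{2 - 3} \left(-11\right) = - 24 \sqrt{-1} \left(-11\right) = - 24 i \left(-11\right) = 264 i$)
$D = \frac{1674209 i}{88}$ ($D = - \frac{5022627}{264 i} = - 5022627 \left(- \frac{i}{264}\right) = \frac{1674209 i}{88} \approx 19025.0 i$)
$\frac{1}{D} = \frac{1}{\frac{1674209}{88} i} = - \frac{88 i}{1674209}$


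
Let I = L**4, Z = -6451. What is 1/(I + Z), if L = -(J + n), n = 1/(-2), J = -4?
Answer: -16/96655 ≈ -0.00016554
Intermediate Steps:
n = -1/2 ≈ -0.50000
L = 9/2 (L = -(-4 - 1/2) = -1*(-9/2) = 9/2 ≈ 4.5000)
I = 6561/16 (I = (9/2)**4 = 6561/16 ≈ 410.06)
1/(I + Z) = 1/(6561/16 - 6451) = 1/(-96655/16) = -16/96655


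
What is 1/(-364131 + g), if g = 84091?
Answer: -1/280040 ≈ -3.5709e-6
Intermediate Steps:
1/(-364131 + g) = 1/(-364131 + 84091) = 1/(-280040) = -1/280040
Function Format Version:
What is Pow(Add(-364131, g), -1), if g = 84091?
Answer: Rational(-1, 280040) ≈ -3.5709e-6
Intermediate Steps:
Pow(Add(-364131, g), -1) = Pow(Add(-364131, 84091), -1) = Pow(-280040, -1) = Rational(-1, 280040)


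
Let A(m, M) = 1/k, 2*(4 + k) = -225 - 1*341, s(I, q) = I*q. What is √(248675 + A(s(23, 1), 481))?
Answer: 2*√5120777697/287 ≈ 498.67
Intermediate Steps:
k = -287 (k = -4 + (-225 - 1*341)/2 = -4 + (-225 - 341)/2 = -4 + (½)*(-566) = -4 - 283 = -287)
A(m, M) = -1/287 (A(m, M) = 1/(-287) = -1/287)
√(248675 + A(s(23, 1), 481)) = √(248675 - 1/287) = √(71369724/287) = 2*√5120777697/287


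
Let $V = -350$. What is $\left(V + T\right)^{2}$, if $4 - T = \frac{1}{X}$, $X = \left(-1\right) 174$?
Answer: $\frac{3624401209}{30276} \approx 1.1971 \cdot 10^{5}$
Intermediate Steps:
$X = -174$
$T = \frac{697}{174}$ ($T = 4 - \frac{1}{-174} = 4 - - \frac{1}{174} = 4 + \frac{1}{174} = \frac{697}{174} \approx 4.0057$)
$\left(V + T\right)^{2} = \left(-350 + \frac{697}{174}\right)^{2} = \left(- \frac{60203}{174}\right)^{2} = \frac{3624401209}{30276}$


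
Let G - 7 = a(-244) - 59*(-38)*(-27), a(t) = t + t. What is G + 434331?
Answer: 373316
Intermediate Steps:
a(t) = 2*t
G = -61015 (G = 7 + (2*(-244) - 59*(-38)*(-27)) = 7 + (-488 - (-2242)*(-27)) = 7 + (-488 - 1*60534) = 7 + (-488 - 60534) = 7 - 61022 = -61015)
G + 434331 = -61015 + 434331 = 373316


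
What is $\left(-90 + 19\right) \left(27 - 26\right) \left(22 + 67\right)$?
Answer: $-6319$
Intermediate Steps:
$\left(-90 + 19\right) \left(27 - 26\right) \left(22 + 67\right) = - 71 \cdot 1 \cdot 89 = \left(-71\right) 89 = -6319$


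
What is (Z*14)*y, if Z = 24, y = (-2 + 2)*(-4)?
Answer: 0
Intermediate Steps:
y = 0 (y = 0*(-4) = 0)
(Z*14)*y = (24*14)*0 = 336*0 = 0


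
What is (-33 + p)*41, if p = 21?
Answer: -492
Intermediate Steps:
(-33 + p)*41 = (-33 + 21)*41 = -12*41 = -492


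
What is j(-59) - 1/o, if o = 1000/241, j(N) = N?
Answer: -59241/1000 ≈ -59.241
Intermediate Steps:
o = 1000/241 (o = 1000*(1/241) = 1000/241 ≈ 4.1494)
j(-59) - 1/o = -59 - 1/1000/241 = -59 - 1*241/1000 = -59 - 241/1000 = -59241/1000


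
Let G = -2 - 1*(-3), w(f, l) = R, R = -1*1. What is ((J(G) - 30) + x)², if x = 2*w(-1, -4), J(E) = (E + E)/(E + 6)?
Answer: 49284/49 ≈ 1005.8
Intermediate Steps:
R = -1
w(f, l) = -1
G = 1 (G = -2 + 3 = 1)
J(E) = 2*E/(6 + E) (J(E) = (2*E)/(6 + E) = 2*E/(6 + E))
x = -2 (x = 2*(-1) = -2)
((J(G) - 30) + x)² = ((2*1/(6 + 1) - 30) - 2)² = ((2*1/7 - 30) - 2)² = ((2*1*(⅐) - 30) - 2)² = ((2/7 - 30) - 2)² = (-208/7 - 2)² = (-222/7)² = 49284/49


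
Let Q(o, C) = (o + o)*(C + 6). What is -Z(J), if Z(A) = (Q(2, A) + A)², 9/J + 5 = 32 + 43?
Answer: -119025/196 ≈ -607.27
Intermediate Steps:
J = 9/70 (J = 9/(-5 + (32 + 43)) = 9/(-5 + 75) = 9/70 ≈ 0.12857)
Q(o, C) = 2*o*(6 + C) (Q(o, C) = (2*o)*(6 + C) = 2*o*(6 + C))
Z(A) = (24 + 5*A)² (Z(A) = (2*2*(6 + A) + A)² = ((24 + 4*A) + A)² = (24 + 5*A)²)
-Z(J) = -(24 + 5*(9/70))² = -(24 + 9/14)² = -(345/14)² = -1*119025/196 = -119025/196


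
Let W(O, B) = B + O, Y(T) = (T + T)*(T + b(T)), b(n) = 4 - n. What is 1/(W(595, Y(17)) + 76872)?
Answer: 1/77603 ≈ 1.2886e-5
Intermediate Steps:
Y(T) = 8*T (Y(T) = (T + T)*(T + (4 - T)) = (2*T)*4 = 8*T)
1/(W(595, Y(17)) + 76872) = 1/((8*17 + 595) + 76872) = 1/((136 + 595) + 76872) = 1/(731 + 76872) = 1/77603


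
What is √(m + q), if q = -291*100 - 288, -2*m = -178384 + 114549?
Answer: √10118/2 ≈ 50.294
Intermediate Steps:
m = 63835/2 (m = -(-178384 + 114549)/2 = -½*(-63835) = 63835/2 ≈ 31918.)
q = -29388 (q = -29100 - 288 = -29388)
√(m + q) = √(63835/2 - 29388) = √(5059/2) = √10118/2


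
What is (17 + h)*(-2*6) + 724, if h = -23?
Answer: 796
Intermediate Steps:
(17 + h)*(-2*6) + 724 = (17 - 23)*(-2*6) + 724 = -6*(-12) + 724 = 72 + 724 = 796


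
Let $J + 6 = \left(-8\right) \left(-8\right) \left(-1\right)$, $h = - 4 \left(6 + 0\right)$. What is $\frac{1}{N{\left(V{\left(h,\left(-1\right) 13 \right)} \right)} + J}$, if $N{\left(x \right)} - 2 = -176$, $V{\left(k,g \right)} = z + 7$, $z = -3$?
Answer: $- \frac{1}{244} \approx -0.0040984$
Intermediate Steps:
$h = -24$ ($h = \left(-4\right) 6 = -24$)
$V{\left(k,g \right)} = 4$ ($V{\left(k,g \right)} = -3 + 7 = 4$)
$J = -70$ ($J = -6 + \left(-8\right) \left(-8\right) \left(-1\right) = -6 + 64 \left(-1\right) = -6 - 64 = -70$)
$N{\left(x \right)} = -174$ ($N{\left(x \right)} = 2 - 176 = -174$)
$\frac{1}{N{\left(V{\left(h,\left(-1\right) 13 \right)} \right)} + J} = \frac{1}{-174 - 70} = \frac{1}{-244} = - \frac{1}{244}$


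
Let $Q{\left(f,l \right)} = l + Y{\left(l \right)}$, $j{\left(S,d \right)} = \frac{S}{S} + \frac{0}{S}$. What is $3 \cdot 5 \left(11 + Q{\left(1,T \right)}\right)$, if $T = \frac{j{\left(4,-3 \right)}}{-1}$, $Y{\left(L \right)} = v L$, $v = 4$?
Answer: $90$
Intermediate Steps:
$j{\left(S,d \right)} = 1$ ($j{\left(S,d \right)} = 1 + 0 = 1$)
$Y{\left(L \right)} = 4 L$
$T = -1$ ($T = 1 \frac{1}{-1} = 1 \left(-1\right) = -1$)
$Q{\left(f,l \right)} = 5 l$ ($Q{\left(f,l \right)} = l + 4 l = 5 l$)
$3 \cdot 5 \left(11 + Q{\left(1,T \right)}\right) = 3 \cdot 5 \left(11 + 5 \left(-1\right)\right) = 15 \left(11 - 5\right) = 15 \cdot 6 = 90$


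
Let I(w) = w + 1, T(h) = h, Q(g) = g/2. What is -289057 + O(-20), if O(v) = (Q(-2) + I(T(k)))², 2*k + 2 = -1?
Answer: -1156219/4 ≈ -2.8906e+5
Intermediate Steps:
k = -3/2 (k = -1 + (½)*(-1) = -1 - ½ = -3/2 ≈ -1.5000)
Q(g) = g/2 (Q(g) = g*(½) = g/2)
I(w) = 1 + w
O(v) = 9/4 (O(v) = ((½)*(-2) + (1 - 3/2))² = (-1 - ½)² = (-3/2)² = 9/4)
-289057 + O(-20) = -289057 + 9/4 = -1156219/4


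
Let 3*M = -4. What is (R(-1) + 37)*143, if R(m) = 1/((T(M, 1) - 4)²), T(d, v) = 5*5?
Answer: 2333474/441 ≈ 5291.3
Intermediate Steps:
M = -4/3 (M = (⅓)*(-4) = -4/3 ≈ -1.3333)
T(d, v) = 25
R(m) = 1/441 (R(m) = 1/((25 - 4)²) = 1/(21²) = 1/441)
(R(-1) + 37)*143 = (1/441 + 37)*143 = (16318/441)*143 = 2333474/441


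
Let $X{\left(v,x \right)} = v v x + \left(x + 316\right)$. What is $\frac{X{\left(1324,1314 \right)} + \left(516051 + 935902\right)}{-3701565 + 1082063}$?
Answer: $- \frac{2304864047}{2619502} \approx -879.89$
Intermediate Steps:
$X{\left(v,x \right)} = 316 + x + x v^{2}$ ($X{\left(v,x \right)} = v^{2} x + \left(316 + x\right) = x v^{2} + \left(316 + x\right) = 316 + x + x v^{2}$)
$\frac{X{\left(1324,1314 \right)} + \left(516051 + 935902\right)}{-3701565 + 1082063} = \frac{\left(316 + 1314 + 1314 \cdot 1324^{2}\right) + \left(516051 + 935902\right)}{-3701565 + 1082063} = \frac{\left(316 + 1314 + 1314 \cdot 1752976\right) + 1451953}{-2619502} = \left(\left(316 + 1314 + 2303410464\right) + 1451953\right) \left(- \frac{1}{2619502}\right) = \left(2303412094 + 1451953\right) \left(- \frac{1}{2619502}\right) = 2304864047 \left(- \frac{1}{2619502}\right) = - \frac{2304864047}{2619502}$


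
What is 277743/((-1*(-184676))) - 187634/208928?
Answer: 2922099115/4822998416 ≈ 0.60587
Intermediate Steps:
277743/((-1*(-184676))) - 187634/208928 = 277743/184676 - 187634*1/208928 = 277743*(1/184676) - 93817/104464 = 277743/184676 - 93817/104464 = 2922099115/4822998416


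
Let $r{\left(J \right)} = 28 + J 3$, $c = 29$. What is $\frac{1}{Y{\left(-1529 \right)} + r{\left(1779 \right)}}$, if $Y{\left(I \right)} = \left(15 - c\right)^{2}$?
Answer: $\frac{1}{5561} \approx 0.00017982$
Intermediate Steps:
$r{\left(J \right)} = 28 + 3 J$
$Y{\left(I \right)} = 196$ ($Y{\left(I \right)} = \left(15 - 29\right)^{2} = \left(-14\right)^{2} = 196$)
$\frac{1}{Y{\left(-1529 \right)} + r{\left(1779 \right)}} = \frac{1}{196 + \left(28 + 3 \cdot 1779\right)} = \frac{1}{196 + \left(28 + 5337\right)} = \frac{1}{196 + 5365} = \frac{1}{5561}$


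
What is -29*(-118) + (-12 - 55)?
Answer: 3355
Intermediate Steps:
-29*(-118) + (-12 - 55) = 3422 - 67 = 3355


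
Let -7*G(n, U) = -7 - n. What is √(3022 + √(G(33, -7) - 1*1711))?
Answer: √(148078 + 7*I*√83559)/7 ≈ 54.974 + 0.37559*I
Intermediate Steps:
G(n, U) = 1 + n/7 (G(n, U) = -(-7 - n)/7 = 1 + n/7)
√(3022 + √(G(33, -7) - 1*1711)) = √(3022 + √((1 + (⅐)*33) - 1*1711)) = √(3022 + √((1 + 33/7) - 1711)) = √(3022 + √(40/7 - 1711)) = √(3022 + √(-11937/7)) = √(3022 + I*√83559/7)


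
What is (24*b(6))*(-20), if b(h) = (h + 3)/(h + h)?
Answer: -360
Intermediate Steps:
b(h) = (3 + h)/(2*h) (b(h) = (3 + h)/((2*h)) = (3 + h)*(1/(2*h)) = (3 + h)/(2*h))
(24*b(6))*(-20) = (24*((½)*(3 + 6)/6))*(-20) = (24*((½)*(⅙)*9))*(-20) = (24*(¾))*(-20) = 18*(-20) = -360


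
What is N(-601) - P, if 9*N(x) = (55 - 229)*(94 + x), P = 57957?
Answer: -48155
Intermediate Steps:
N(x) = -5452/3 - 58*x/3 (N(x) = ((55 - 229)*(94 + x))/9 = (-174*(94 + x))/9 = (-16356 - 174*x)/9 = -5452/3 - 58*x/3)
N(-601) - P = (-5452/3 - 58/3*(-601)) - 1*57957 = (-5452/3 + 34858/3) - 57957 = 9802 - 57957 = -48155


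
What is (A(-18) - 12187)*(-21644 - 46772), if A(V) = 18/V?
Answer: 833854208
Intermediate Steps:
(A(-18) - 12187)*(-21644 - 46772) = (18/(-18) - 12187)*(-21644 - 46772) = (18*(-1/18) - 12187)*(-68416) = (-1 - 12187)*(-68416) = -12188*(-68416) = 833854208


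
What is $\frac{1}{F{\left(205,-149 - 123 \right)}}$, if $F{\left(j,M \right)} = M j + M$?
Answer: $- \frac{1}{56032} \approx -1.7847 \cdot 10^{-5}$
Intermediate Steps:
$F{\left(j,M \right)} = M + M j$
$\frac{1}{F{\left(205,-149 - 123 \right)}} = \frac{1}{\left(-149 - 123\right) \left(1 + 205\right)} = \frac{1}{\left(-272\right) 206} = \frac{1}{-56032} = - \frac{1}{56032}$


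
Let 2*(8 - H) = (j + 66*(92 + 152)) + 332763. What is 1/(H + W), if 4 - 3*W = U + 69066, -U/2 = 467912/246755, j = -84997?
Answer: -246755/38233799547 ≈ -6.4538e-6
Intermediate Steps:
U = -935824/246755 ≈ -3.7925
W = -5680152662/246755 (W = 4/3 - (-935824/246755 + 69066)/3 = 4/3 - 1/3*17041445006/246755 = 4/3 - 17041445006/740265 = -5680152662/246755 ≈ -23019.)
H = -131927 (H = 8 - ((-84997 + 66*(92 + 152)) + 332763)/2 = 8 - ((-84997 + 66*244) + 332763)/2 = 8 - ((-84997 + 16104) + 332763)/2 = 8 - (-68893 + 332763)/2 = 8 - 1/2*263870 = 8 - 131935 = -131927)
1/(H + W) = 1/(-131927 - 5680152662/246755) = 1/(-38233799547/246755) = -246755/38233799547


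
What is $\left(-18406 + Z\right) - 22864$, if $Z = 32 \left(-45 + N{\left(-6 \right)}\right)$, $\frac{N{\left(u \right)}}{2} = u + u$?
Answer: $-43478$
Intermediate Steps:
$N{\left(u \right)} = 4 u$ ($N{\left(u \right)} = 2 \left(u + u\right) = 2 \cdot 2 u = 4 u$)
$Z = -2208$ ($Z = 32 \left(-45 + 4 \left(-6\right)\right) = 32 \left(-45 - 24\right) = 32 \left(-69\right) = -2208$)
$\left(-18406 + Z\right) - 22864 = \left(-18406 - 2208\right) - 22864 = -20614 - 22864 = -43478$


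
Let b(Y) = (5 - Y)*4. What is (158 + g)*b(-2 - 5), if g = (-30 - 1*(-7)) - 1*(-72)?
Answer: 9936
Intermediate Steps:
g = 49 (g = (-30 + 7) + 72 = -23 + 72 = 49)
b(Y) = 20 - 4*Y
(158 + g)*b(-2 - 5) = (158 + 49)*(20 - 4*(-2 - 5)) = 207*(20 - 4*(-7)) = 207*(20 + 28) = 207*48 = 9936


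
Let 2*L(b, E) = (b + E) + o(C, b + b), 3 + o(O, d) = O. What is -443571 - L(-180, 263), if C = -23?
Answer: -887199/2 ≈ -4.4360e+5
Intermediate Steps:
o(O, d) = -3 + O
L(b, E) = -13 + E/2 + b/2 (L(b, E) = ((b + E) + (-3 - 23))/2 = ((E + b) - 26)/2 = (-26 + E + b)/2 = -13 + E/2 + b/2)
-443571 - L(-180, 263) = -443571 - (-13 + (1/2)*263 + (1/2)*(-180)) = -443571 - (-13 + 263/2 - 90) = -443571 - 1*57/2 = -443571 - 57/2 = -887199/2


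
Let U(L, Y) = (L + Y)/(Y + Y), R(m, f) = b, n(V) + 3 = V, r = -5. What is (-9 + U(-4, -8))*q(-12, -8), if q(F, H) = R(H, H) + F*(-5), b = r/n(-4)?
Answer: -14025/28 ≈ -500.89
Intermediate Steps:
n(V) = -3 + V
b = 5/7 (b = -5/(-3 - 4) = -5/(-7) = -5*(-⅐) = 5/7 ≈ 0.71429)
R(m, f) = 5/7
q(F, H) = 5/7 - 5*F (q(F, H) = 5/7 + F*(-5) = 5/7 - 5*F)
U(L, Y) = (L + Y)/(2*Y) (U(L, Y) = (L + Y)/((2*Y)) = (L + Y)*(1/(2*Y)) = (L + Y)/(2*Y))
(-9 + U(-4, -8))*q(-12, -8) = (-9 + (½)*(-4 - 8)/(-8))*(5/7 - 5*(-12)) = (-9 + (½)*(-⅛)*(-12))*(5/7 + 60) = (-9 + ¾)*(425/7) = -33/4*425/7 = -14025/28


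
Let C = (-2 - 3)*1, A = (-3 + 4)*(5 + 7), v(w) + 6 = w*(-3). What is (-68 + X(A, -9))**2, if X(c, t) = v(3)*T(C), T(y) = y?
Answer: 49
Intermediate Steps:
v(w) = -6 - 3*w (v(w) = -6 + w*(-3) = -6 - 3*w)
A = 12 (A = 1*12 = 12)
C = -5 (C = -5*1 = -5)
X(c, t) = 75 (X(c, t) = (-6 - 3*3)*(-5) = (-6 - 9)*(-5) = -15*(-5) = 75)
(-68 + X(A, -9))**2 = (-68 + 75)**2 = 7**2 = 49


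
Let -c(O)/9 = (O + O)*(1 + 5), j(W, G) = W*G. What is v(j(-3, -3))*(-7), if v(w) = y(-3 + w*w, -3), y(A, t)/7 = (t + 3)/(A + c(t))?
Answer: 0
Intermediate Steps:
j(W, G) = G*W
c(O) = -108*O (c(O) = -9*(O + O)*(1 + 5) = -9*2*O*6 = -108*O)
y(A, t) = 7*(3 + t)/(A - 108*t) (y(A, t) = 7*((t + 3)/(A - 108*t)) = 7*((3 + t)/(A - 108*t)) = 7*(3 + t)/(A - 108*t))
v(w) = 0 (v(w) = 7*(3 - 3)/((-3 + w*w) - 108*(-3)) = 7*0/((-3 + w**2) + 324) = 7*0/(321 + w**2) = 0)
v(j(-3, -3))*(-7) = 0*(-7) = 0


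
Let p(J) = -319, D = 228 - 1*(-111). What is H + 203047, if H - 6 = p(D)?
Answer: 202734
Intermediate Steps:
D = 339 (D = 228 + 111 = 339)
H = -313 (H = 6 - 319 = -313)
H + 203047 = -313 + 203047 = 202734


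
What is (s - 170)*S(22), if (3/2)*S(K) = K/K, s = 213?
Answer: 86/3 ≈ 28.667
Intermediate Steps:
S(K) = ⅔ (S(K) = 2*(K/K)/3 = (⅔)*1 = ⅔)
(s - 170)*S(22) = (213 - 170)*(⅔) = 43*(⅔) = 86/3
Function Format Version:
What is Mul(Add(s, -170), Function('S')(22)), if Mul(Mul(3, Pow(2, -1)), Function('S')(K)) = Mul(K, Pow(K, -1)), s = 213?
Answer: Rational(86, 3) ≈ 28.667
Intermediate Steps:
Function('S')(K) = Rational(2, 3) (Function('S')(K) = Mul(Rational(2, 3), Mul(K, Pow(K, -1))) = Mul(Rational(2, 3), 1) = Rational(2, 3))
Mul(Add(s, -170), Function('S')(22)) = Mul(Add(213, -170), Rational(2, 3)) = Mul(43, Rational(2, 3)) = Rational(86, 3)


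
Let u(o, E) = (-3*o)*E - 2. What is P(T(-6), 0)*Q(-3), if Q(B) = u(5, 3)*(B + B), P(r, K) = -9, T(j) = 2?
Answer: -2538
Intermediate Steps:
u(o, E) = -2 - 3*E*o (u(o, E) = -3*E*o - 2 = -2 - 3*E*o)
Q(B) = -94*B (Q(B) = (-2 - 3*3*5)*(B + B) = (-2 - 45)*(2*B) = -94*B)
P(T(-6), 0)*Q(-3) = -(-846)*(-3) = -9*282 = -2538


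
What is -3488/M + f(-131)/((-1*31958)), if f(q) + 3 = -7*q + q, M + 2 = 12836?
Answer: -2095147/7071534 ≈ -0.29628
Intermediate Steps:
M = 12834 (M = -2 + 12836 = 12834)
f(q) = -3 - 6*q (f(q) = -3 + (-7*q + q) = -3 - 6*q)
-3488/M + f(-131)/((-1*31958)) = -3488/12834 + (-3 - 6*(-131))/((-1*31958)) = -3488*1/12834 + (-3 + 786)/(-31958) = -1744/6417 + 783*(-1/31958) = -1744/6417 - 27/1102 = -2095147/7071534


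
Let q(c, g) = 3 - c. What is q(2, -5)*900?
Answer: 900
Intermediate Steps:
q(2, -5)*900 = (3 - 1*2)*900 = (3 - 2)*900 = 1*900 = 900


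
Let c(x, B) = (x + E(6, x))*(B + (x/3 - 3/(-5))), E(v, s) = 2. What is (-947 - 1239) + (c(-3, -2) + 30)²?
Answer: -28406/25 ≈ -1136.2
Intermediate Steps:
c(x, B) = (2 + x)*(⅗ + B + x/3) (c(x, B) = (x + 2)*(B + (x/3 - 3/(-5))) = (2 + x)*(B + (x*(⅓) - 3*(-⅕))) = (2 + x)*(B + (x/3 + ⅗)) = (2 + x)*(B + (⅗ + x/3)) = (2 + x)*(⅗ + B + x/3))
(-947 - 1239) + (c(-3, -2) + 30)² = (-947 - 1239) + ((6/5 + 2*(-2) + (⅓)*(-3)² + (19/15)*(-3) - 2*(-3)) + 30)² = -2186 + ((6/5 - 4 + (⅓)*9 - 19/5 + 6) + 30)² = -2186 + ((6/5 - 4 + 3 - 19/5 + 6) + 30)² = -2186 + (12/5 + 30)² = -2186 + (162/5)² = -2186 + 26244/25 = -28406/25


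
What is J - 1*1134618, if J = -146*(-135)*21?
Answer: -720708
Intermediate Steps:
J = 413910 (J = 19710*21 = 413910)
J - 1*1134618 = 413910 - 1*1134618 = 413910 - 1134618 = -720708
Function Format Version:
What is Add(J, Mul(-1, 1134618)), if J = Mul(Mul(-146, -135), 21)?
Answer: -720708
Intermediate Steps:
J = 413910 (J = Mul(19710, 21) = 413910)
Add(J, Mul(-1, 1134618)) = Add(413910, Mul(-1, 1134618)) = Add(413910, -1134618) = -720708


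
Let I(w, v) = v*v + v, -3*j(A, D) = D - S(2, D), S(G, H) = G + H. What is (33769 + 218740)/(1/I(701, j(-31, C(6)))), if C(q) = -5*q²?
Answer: 2525090/9 ≈ 2.8057e+5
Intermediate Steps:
j(A, D) = ⅔ (j(A, D) = -(D - (2 + D))/3 = -(D + (-2 - D))/3 = -⅓*(-2) = ⅔)
I(w, v) = v + v² (I(w, v) = v² + v = v + v²)
(33769 + 218740)/(1/I(701, j(-31, C(6)))) = (33769 + 218740)/(1/(2*(1 + ⅔)/3)) = 252509/(1/((⅔)*(5/3))) = 252509/(1/(10/9)) = 252509/(9/10) = 252509*(10/9) = 2525090/9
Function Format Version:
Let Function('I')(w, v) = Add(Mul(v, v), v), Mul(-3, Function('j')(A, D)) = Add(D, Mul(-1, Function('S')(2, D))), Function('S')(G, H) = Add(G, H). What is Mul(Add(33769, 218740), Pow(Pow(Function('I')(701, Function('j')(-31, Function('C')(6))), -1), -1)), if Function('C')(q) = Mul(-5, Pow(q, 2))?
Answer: Rational(2525090, 9) ≈ 2.8057e+5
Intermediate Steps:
Function('j')(A, D) = Rational(2, 3) (Function('j')(A, D) = Mul(Rational(-1, 3), Add(D, Mul(-1, Add(2, D)))) = Mul(Rational(-1, 3), Add(D, Add(-2, Mul(-1, D)))) = Mul(Rational(-1, 3), -2) = Rational(2, 3))
Function('I')(w, v) = Add(v, Pow(v, 2)) (Function('I')(w, v) = Add(Pow(v, 2), v) = Add(v, Pow(v, 2)))
Mul(Add(33769, 218740), Pow(Pow(Function('I')(701, Function('j')(-31, Function('C')(6))), -1), -1)) = Mul(Add(33769, 218740), Pow(Pow(Mul(Rational(2, 3), Add(1, Rational(2, 3))), -1), -1)) = Mul(252509, Pow(Pow(Mul(Rational(2, 3), Rational(5, 3)), -1), -1)) = Mul(252509, Pow(Pow(Rational(10, 9), -1), -1)) = Mul(252509, Pow(Rational(9, 10), -1)) = Mul(252509, Rational(10, 9)) = Rational(2525090, 9)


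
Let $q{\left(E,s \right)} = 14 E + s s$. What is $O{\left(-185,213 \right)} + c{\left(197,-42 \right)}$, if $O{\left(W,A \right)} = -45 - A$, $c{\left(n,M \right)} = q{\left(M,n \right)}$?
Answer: $37963$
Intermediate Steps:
$q{\left(E,s \right)} = s^{2} + 14 E$ ($q{\left(E,s \right)} = 14 E + s^{2} = s^{2} + 14 E$)
$c{\left(n,M \right)} = n^{2} + 14 M$
$O{\left(-185,213 \right)} + c{\left(197,-42 \right)} = \left(-45 - 213\right) + \left(197^{2} + 14 \left(-42\right)\right) = \left(-45 - 213\right) + \left(38809 - 588\right) = -258 + 38221 = 37963$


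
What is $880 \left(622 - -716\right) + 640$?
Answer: $1178080$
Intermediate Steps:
$880 \left(622 - -716\right) + 640 = 880 \left(622 + 716\right) + 640 = 880 \cdot 1338 + 640 = 1177440 + 640 = 1178080$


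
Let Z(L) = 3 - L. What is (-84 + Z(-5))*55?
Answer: -4180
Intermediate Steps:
(-84 + Z(-5))*55 = (-84 + (3 - 1*(-5)))*55 = (-84 + (3 + 5))*55 = (-84 + 8)*55 = -76*55 = -4180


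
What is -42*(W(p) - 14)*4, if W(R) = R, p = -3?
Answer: 2856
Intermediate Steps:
-42*(W(p) - 14)*4 = -42*(-3 - 14)*4 = -(-714)*4 = -42*(-68) = 2856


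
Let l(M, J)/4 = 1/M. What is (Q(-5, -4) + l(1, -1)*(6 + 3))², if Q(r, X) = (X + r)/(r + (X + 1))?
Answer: 88209/64 ≈ 1378.3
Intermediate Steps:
l(M, J) = 4/M
Q(r, X) = (X + r)/(1 + X + r) (Q(r, X) = (X + r)/(r + (1 + X)) = (X + r)/(1 + X + r))
(Q(-5, -4) + l(1, -1)*(6 + 3))² = ((-4 - 5)/(1 - 4 - 5) + (4/1)*(6 + 3))² = (-9/(-8) + (4*1)*9)² = (-⅛*(-9) + 4*9)² = (9/8 + 36)² = (297/8)² = 88209/64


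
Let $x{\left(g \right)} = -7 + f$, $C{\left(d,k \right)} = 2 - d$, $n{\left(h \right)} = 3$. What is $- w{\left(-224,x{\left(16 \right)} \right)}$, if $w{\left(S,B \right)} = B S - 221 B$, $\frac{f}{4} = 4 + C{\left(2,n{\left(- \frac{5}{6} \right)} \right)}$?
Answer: $4005$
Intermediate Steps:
$f = 16$ ($f = 4 \left(4 + \left(2 - 2\right)\right) = 4 \left(4 + 0\right) = 4 \cdot 4 = 16$)
$x{\left(g \right)} = 9$ ($x{\left(g \right)} = -7 + 16 = 9$)
$w{\left(S,B \right)} = - 221 B + B S$
$- w{\left(-224,x{\left(16 \right)} \right)} = - 9 \left(-221 - 224\right) = - 9 \left(-445\right) = \left(-1\right) \left(-4005\right) = 4005$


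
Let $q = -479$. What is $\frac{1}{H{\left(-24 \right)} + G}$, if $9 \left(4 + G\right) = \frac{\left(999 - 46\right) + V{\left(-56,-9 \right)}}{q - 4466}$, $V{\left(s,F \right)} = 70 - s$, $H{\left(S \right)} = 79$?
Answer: $\frac{44505}{3336796} \approx 0.013338$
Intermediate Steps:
$G = - \frac{179099}{44505}$ ($G = -4 + \frac{\left(\left(999 - 46\right) + \left(70 - -56\right)\right) \frac{1}{-479 - 4466}}{9} = -4 + \frac{\left(\left(999 - 46\right) + \left(70 + 56\right)\right) \frac{1}{-4945}}{9} = -4 + \frac{\left(953 + 126\right) \left(- \frac{1}{4945}\right)}{9} = -4 + \frac{1079 \left(- \frac{1}{4945}\right)}{9} = -4 + \frac{1}{9} \left(- \frac{1079}{4945}\right) = -4 - \frac{1079}{44505} = - \frac{179099}{44505} \approx -4.0242$)
$\frac{1}{H{\left(-24 \right)} + G} = \frac{1}{79 - \frac{179099}{44505}} = \frac{1}{\frac{3336796}{44505}} = \frac{44505}{3336796}$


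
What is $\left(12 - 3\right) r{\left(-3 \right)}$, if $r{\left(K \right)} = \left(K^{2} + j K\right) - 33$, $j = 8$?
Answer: $-432$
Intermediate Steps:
$r{\left(K \right)} = -33 + K^{2} + 8 K$ ($r{\left(K \right)} = \left(K^{2} + 8 K\right) - 33 = -33 + K^{2} + 8 K$)
$\left(12 - 3\right) r{\left(-3 \right)} = \left(12 - 3\right) \left(-33 + \left(-3\right)^{2} + 8 \left(-3\right)\right) = 9 \left(-33 + 9 - 24\right) = 9 \left(-48\right) = -432$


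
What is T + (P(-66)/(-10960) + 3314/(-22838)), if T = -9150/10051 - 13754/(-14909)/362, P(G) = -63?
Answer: -187084762678351723/178657556050073840 ≈ -1.0472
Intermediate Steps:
T = -24622419623/27122914979 (T = -9150*1/10051 - 13754*(-1/14909)*(1/362) = -9150/10051 + (13754/14909)*(1/362) = -9150/10051 + 6877/2698529 = -24622419623/27122914979 ≈ -0.90781)
T + (P(-66)/(-10960) + 3314/(-22838)) = -24622419623/27122914979 + (-63/(-10960) + 3314/(-22838)) = -24622419623/27122914979 + (-63*(-1/10960) + 3314*(-1/22838)) = -24622419623/27122914979 + (63/10960 - 1657/11419) = -24622419623/27122914979 - 17441323/125152240 = -187084762678351723/178657556050073840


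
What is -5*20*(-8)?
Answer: 800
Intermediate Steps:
-5*20*(-8) = -100*(-8) = 800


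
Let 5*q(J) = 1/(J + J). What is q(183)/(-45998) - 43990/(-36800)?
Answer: 18514585799/15488446560 ≈ 1.1954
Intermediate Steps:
q(J) = 1/(10*J) (q(J) = 1/(5*(J + J)) = 1/(5*((2*J))) = (1/(2*J))/5 = 1/(10*J))
q(183)/(-45998) - 43990/(-36800) = ((1/10)/183)/(-45998) - 43990/(-36800) = ((1/10)*(1/183))*(-1/45998) - 43990*(-1/36800) = (1/1830)*(-1/45998) + 4399/3680 = -1/84176340 + 4399/3680 = 18514585799/15488446560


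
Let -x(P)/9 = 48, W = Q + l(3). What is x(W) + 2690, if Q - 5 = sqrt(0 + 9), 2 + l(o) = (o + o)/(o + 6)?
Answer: 2258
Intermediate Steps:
l(o) = -2 + 2*o/(6 + o) (l(o) = -2 + (o + o)/(o + 6) = -2 + (2*o)/(6 + o) = -2 + 2*o/(6 + o))
Q = 8 (Q = 5 + sqrt(0 + 9) = 5 + sqrt(9) = 5 + 3 = 8)
W = 20/3 (W = 8 - 12/(6 + 3) = 8 - 12/9 = 8 - 12*1/9 = 8 - 4/3 = 20/3 ≈ 6.6667)
x(P) = -432 (x(P) = -9*48 = -432)
x(W) + 2690 = -432 + 2690 = 2258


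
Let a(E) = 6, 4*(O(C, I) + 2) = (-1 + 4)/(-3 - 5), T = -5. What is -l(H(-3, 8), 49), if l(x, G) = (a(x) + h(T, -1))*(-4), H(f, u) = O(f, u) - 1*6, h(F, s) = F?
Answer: 4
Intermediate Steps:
O(C, I) = -67/32 (O(C, I) = -2 + ((-1 + 4)/(-3 - 5))/4 = -2 + (3/(-8))/4 = -2 + (3*(-⅛))/4 = -2 + (¼)*(-3/8) = -2 - 3/32 = -67/32)
H(f, u) = -259/32 (H(f, u) = -67/32 - 1*6 = -67/32 - 6 = -259/32)
l(x, G) = -4 (l(x, G) = (6 - 5)*(-4) = 1*(-4) = -4)
-l(H(-3, 8), 49) = -1*(-4) = 4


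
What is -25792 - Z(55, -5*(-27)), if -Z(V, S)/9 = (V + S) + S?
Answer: -22867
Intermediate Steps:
Z(V, S) = -18*S - 9*V (Z(V, S) = -9*((V + S) + S) = -9*((S + V) + S) = -9*(V + 2*S) = -18*S - 9*V)
-25792 - Z(55, -5*(-27)) = -25792 - (-(-90)*(-27) - 9*55) = -25792 - (-18*135 - 495) = -25792 - (-2430 - 495) = -25792 - 1*(-2925) = -25792 + 2925 = -22867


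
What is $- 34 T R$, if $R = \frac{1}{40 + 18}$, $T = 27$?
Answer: $- \frac{459}{29} \approx -15.828$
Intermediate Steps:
$R = \frac{1}{58} \approx 0.017241$
$- 34 T R = \left(-34\right) 27 \cdot \frac{1}{58} = \left(-918\right) \frac{1}{58} = - \frac{459}{29}$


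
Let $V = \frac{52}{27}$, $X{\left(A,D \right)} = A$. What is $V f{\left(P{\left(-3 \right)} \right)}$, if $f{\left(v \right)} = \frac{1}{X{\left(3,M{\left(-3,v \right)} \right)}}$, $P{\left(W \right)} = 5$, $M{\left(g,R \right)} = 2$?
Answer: $\frac{52}{81} \approx 0.64198$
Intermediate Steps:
$f{\left(v \right)} = \frac{1}{3}$
$V = \frac{52}{27}$ ($V = 52 \cdot \frac{1}{27} = \frac{52}{27} \approx 1.9259$)
$V f{\left(P{\left(-3 \right)} \right)} = \frac{52}{27} \cdot \frac{1}{3} = \frac{52}{81}$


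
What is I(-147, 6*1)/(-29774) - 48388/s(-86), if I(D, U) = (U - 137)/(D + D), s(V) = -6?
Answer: 23531503719/2917852 ≈ 8064.7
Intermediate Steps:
I(D, U) = (-137 + U)/(2*D) (I(D, U) = (-137 + U)/((2*D)) = (-137 + U)*(1/(2*D)) = (-137 + U)/(2*D))
I(-147, 6*1)/(-29774) - 48388/s(-86) = ((½)*(-137 + 6*1)/(-147))/(-29774) - 48388/(-6) = ((½)*(-1/147)*(-137 + 6))*(-1/29774) - 48388*(-⅙) = ((½)*(-1/147)*(-131))*(-1/29774) + 24194/3 = (131/294)*(-1/29774) + 24194/3 = -131/8753556 + 24194/3 = 23531503719/2917852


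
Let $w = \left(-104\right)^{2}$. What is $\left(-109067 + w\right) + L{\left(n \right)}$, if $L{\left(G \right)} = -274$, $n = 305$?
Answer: $-98525$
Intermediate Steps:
$w = 10816$
$\left(-109067 + w\right) + L{\left(n \right)} = \left(-109067 + 10816\right) - 274 = -98251 - 274 = -98525$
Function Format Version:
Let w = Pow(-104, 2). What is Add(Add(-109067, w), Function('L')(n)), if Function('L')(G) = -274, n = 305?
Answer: -98525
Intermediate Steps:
w = 10816
Add(Add(-109067, w), Function('L')(n)) = Add(Add(-109067, 10816), -274) = Add(-98251, -274) = -98525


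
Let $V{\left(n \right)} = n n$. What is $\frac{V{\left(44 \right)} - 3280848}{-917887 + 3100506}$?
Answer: $- \frac{3278912}{2182619} \approx -1.5023$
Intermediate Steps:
$V{\left(n \right)} = n^{2}$
$\frac{V{\left(44 \right)} - 3280848}{-917887 + 3100506} = \frac{44^{2} - 3280848}{-917887 + 3100506} = \frac{1936 - 3280848}{2182619} = \left(-3278912\right) \frac{1}{2182619} = - \frac{3278912}{2182619}$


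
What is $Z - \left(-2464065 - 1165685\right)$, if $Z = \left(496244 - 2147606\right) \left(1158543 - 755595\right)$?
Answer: $-665409385426$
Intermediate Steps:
$Z = -665413015176$ ($Z = \left(-1651362\right) 402948 = -665413015176$)
$Z - \left(-2464065 - 1165685\right) = -665413015176 - \left(-2464065 - 1165685\right) = -665413015176 - -3629750 = -665413015176 + 3629750 = -665409385426$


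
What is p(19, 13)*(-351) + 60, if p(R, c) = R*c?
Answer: -86637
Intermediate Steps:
p(19, 13)*(-351) + 60 = (19*13)*(-351) + 60 = 247*(-351) + 60 = -86697 + 60 = -86637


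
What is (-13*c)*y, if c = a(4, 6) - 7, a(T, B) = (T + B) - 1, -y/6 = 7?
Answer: 1092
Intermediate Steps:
y = -42 (y = -6*7 = -42)
a(T, B) = -1 + B + T (a(T, B) = (B + T) - 1 = -1 + B + T)
c = 2 (c = (-1 + 6 + 4) - 7 = 9 - 7 = 2)
(-13*c)*y = -13*2*(-42) = -26*(-42) = 1092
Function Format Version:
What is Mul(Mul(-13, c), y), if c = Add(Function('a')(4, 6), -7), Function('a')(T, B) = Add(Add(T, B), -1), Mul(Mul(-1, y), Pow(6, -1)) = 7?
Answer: 1092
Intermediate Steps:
y = -42 (y = Mul(-6, 7) = -42)
Function('a')(T, B) = Add(-1, B, T) (Function('a')(T, B) = Add(Add(B, T), -1) = Add(-1, B, T))
c = 2 (c = Add(Add(-1, 6, 4), -7) = Add(9, -7) = 2)
Mul(Mul(-13, c), y) = Mul(Mul(-13, 2), -42) = Mul(-26, -42) = 1092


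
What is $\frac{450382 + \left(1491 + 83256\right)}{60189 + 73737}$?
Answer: $\frac{535129}{133926} \approx 3.9957$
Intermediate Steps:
$\frac{450382 + \left(1491 + 83256\right)}{60189 + 73737} = \frac{450382 + 84747}{133926} = 535129 \cdot \frac{1}{133926} = \frac{535129}{133926}$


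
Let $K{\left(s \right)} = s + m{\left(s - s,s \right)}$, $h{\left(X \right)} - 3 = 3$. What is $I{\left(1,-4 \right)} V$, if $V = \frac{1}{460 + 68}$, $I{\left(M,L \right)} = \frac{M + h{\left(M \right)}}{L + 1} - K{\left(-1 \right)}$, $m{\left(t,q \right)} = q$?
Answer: $- \frac{1}{1584} \approx -0.00063131$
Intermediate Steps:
$h{\left(X \right)} = 6$ ($h{\left(X \right)} = 3 + 3 = 6$)
$K{\left(s \right)} = 2 s$ ($K{\left(s \right)} = s + s = 2 s$)
$I{\left(M,L \right)} = 2 + \frac{6 + M}{1 + L}$ ($I{\left(M,L \right)} = \frac{M + 6}{L + 1} - 2 \left(-1\right) = \frac{6 + M}{1 + L} - -2 = \frac{6 + M}{1 + L} + 2 = 2 + \frac{6 + M}{1 + L}$)
$V = \frac{1}{528} \approx 0.0018939$
$I{\left(1,-4 \right)} V = \frac{8 + 1 + 2 \left(-4\right)}{1 - 4} \cdot \frac{1}{528} = \frac{8 + 1 - 8}{-3} \cdot \frac{1}{528} = \left(- \frac{1}{3}\right) 1 \cdot \frac{1}{528} = \left(- \frac{1}{3}\right) \frac{1}{528} = - \frac{1}{1584}$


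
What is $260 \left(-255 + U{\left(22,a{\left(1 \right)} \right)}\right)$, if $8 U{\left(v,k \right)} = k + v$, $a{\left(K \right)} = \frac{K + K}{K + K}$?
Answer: $- \frac{131105}{2} \approx -65553.0$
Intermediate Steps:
$a{\left(K \right)} = 1$ ($a{\left(K \right)} = \frac{2 K}{2 K} = 2 K \frac{1}{2 K} = 1$)
$U{\left(v,k \right)} = \frac{k}{8} + \frac{v}{8}$ ($U{\left(v,k \right)} = \frac{k + v}{8} = \frac{k}{8} + \frac{v}{8}$)
$260 \left(-255 + U{\left(22,a{\left(1 \right)} \right)}\right) = 260 \left(-255 + \left(\frac{1}{8} \cdot 1 + \frac{1}{8} \cdot 22\right)\right) = 260 \left(-255 + \left(\frac{1}{8} + \frac{11}{4}\right)\right) = 260 \left(-255 + \frac{23}{8}\right) = 260 \left(- \frac{2017}{8}\right) = - \frac{131105}{2}$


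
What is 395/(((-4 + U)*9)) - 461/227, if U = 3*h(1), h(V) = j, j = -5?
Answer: -168496/38817 ≈ -4.3408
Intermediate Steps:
h(V) = -5
U = -15 (U = 3*(-5) = -15)
395/(((-4 + U)*9)) - 461/227 = 395/(((-4 - 15)*9)) - 461/227 = 395/((-19*9)) - 461*1/227 = 395/(-171) - 461/227 = 395*(-1/171) - 461/227 = -395/171 - 461/227 = -168496/38817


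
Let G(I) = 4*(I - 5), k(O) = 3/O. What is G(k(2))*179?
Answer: -2506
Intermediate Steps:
G(I) = -20 + 4*I (G(I) = 4*(-5 + I) = -20 + 4*I)
G(k(2))*179 = (-20 + 4*(3/2))*179 = (-20 + 6)*179 = -14*179 = -2506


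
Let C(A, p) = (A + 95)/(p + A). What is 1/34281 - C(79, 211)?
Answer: -102838/171405 ≈ -0.59997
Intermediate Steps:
C(A, p) = (95 + A)/(A + p)
1/34281 - C(79, 211) = 1/34281 - (95 + 79)/(79 + 211) = 1/34281 - 174/290 = 1/34281 - 1*⅗ = 1/34281 - ⅗ = -102838/171405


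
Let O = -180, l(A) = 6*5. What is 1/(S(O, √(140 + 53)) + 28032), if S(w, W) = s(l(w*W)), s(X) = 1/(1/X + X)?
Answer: 901/25256862 ≈ 3.5673e-5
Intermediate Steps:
l(A) = 30
s(X) = 1/(X + 1/X)
S(w, W) = 30/901 (S(w, W) = 30/(1 + 30²) = 30/(1 + 900) = 30/901)
1/(S(O, √(140 + 53)) + 28032) = 1/(30/901 + 28032) = 1/(25256862/901) = 901/25256862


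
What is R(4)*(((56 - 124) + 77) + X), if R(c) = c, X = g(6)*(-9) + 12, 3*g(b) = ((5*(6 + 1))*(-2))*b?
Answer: 5124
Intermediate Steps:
g(b) = -70*b/3 (g(b) = (((5*(6 + 1))*(-2))*b)/3 = (((5*7)*(-2))*b)/3 = ((35*(-2))*b)/3 = (-70*b)/3 = -70*b/3)
X = 1272 (X = -70/3*6*(-9) + 12 = -140*(-9) + 12 = 1260 + 12 = 1272)
R(4)*(((56 - 124) + 77) + X) = 4*(((56 - 124) + 77) + 1272) = 4*((-68 + 77) + 1272) = 4*(9 + 1272) = 4*1281 = 5124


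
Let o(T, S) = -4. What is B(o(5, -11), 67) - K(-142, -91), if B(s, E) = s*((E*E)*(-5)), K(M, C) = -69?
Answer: 89849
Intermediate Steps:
B(s, E) = -5*s*E² (B(s, E) = s*(E²*(-5)) = s*(-5*E²) = -5*s*E²)
B(o(5, -11), 67) - K(-142, -91) = -5*(-4)*67² - 1*(-69) = -5*(-4)*4489 + 69 = 89780 + 69 = 89849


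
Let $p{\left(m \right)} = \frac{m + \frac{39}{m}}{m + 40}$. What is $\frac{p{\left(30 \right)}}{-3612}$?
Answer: $- \frac{313}{2528400} \approx -0.00012379$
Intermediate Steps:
$p{\left(m \right)} = \frac{m + \frac{39}{m}}{40 + m}$
$\frac{p{\left(30 \right)}}{-3612} = \frac{\frac{1}{30} \frac{1}{40 + 30} \left(39 + 30^{2}\right)}{-3612} = \frac{39 + 900}{30 \cdot 70} \left(- \frac{1}{3612}\right) = \frac{1}{30} \cdot \frac{1}{70} \cdot 939 \left(- \frac{1}{3612}\right) = \frac{313}{700} \left(- \frac{1}{3612}\right) = - \frac{313}{2528400}$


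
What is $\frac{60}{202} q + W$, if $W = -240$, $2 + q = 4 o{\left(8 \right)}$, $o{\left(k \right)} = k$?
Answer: $- \frac{23340}{101} \approx -231.09$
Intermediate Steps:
$q = 30$ ($q = -2 + 4 \cdot 8 = -2 + 32 = 30$)
$\frac{60}{202} q + W = \frac{60}{202} \cdot 30 - 240 = 60 \cdot \frac{1}{202} \cdot 30 - 240 = \frac{30}{101} \cdot 30 - 240 = \frac{900}{101} - 240 = - \frac{23340}{101}$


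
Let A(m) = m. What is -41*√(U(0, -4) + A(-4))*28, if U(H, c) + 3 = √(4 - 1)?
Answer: -1148*I*√(7 - √3) ≈ -2634.9*I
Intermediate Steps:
U(H, c) = -3 + √3 (U(H, c) = -3 + √(4 - 1) = -3 + √3)
-41*√(U(0, -4) + A(-4))*28 = -41*√((-3 + √3) - 4)*28 = -41*√(-7 + √3)*28 = -1148*√(-7 + √3)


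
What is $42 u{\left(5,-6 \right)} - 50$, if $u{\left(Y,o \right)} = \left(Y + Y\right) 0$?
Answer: $-50$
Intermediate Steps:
$u{\left(Y,o \right)} = 0$ ($u{\left(Y,o \right)} = 2 Y 0 = 0$)
$42 u{\left(5,-6 \right)} - 50 = 42 \cdot 0 - 50 = 0 - 50 = -50$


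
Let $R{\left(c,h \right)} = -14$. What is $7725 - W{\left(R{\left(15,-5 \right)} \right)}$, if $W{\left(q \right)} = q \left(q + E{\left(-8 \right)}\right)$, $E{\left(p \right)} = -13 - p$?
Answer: $7459$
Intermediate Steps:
$W{\left(q \right)} = q \left(-5 + q\right)$ ($W{\left(q \right)} = q \left(q - 5\right) = q \left(-5 + q\right)$)
$7725 - W{\left(R{\left(15,-5 \right)} \right)} = 7725 - - 14 \left(-5 - 14\right) = 7725 - \left(-14\right) \left(-19\right) = 7725 - 266 = 7459$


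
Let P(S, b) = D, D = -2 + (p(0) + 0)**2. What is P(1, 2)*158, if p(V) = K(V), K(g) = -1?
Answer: -158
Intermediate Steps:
p(V) = -1
D = -1 (D = -2 + (-1 + 0)**2 = -2 + (-1)**2 = -2 + 1 = -1)
P(S, b) = -1
P(1, 2)*158 = -1*158 = -158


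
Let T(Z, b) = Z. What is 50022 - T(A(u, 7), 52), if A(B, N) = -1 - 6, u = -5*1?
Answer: 50029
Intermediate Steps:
u = -5
A(B, N) = -7
50022 - T(A(u, 7), 52) = 50022 - 1*(-7) = 50022 + 7 = 50029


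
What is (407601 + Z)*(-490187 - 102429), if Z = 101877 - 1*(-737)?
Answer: -302361572440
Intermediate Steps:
Z = 102614 (Z = 101877 + 737 = 102614)
(407601 + Z)*(-490187 - 102429) = (407601 + 102614)*(-490187 - 102429) = 510215*(-592616) = -302361572440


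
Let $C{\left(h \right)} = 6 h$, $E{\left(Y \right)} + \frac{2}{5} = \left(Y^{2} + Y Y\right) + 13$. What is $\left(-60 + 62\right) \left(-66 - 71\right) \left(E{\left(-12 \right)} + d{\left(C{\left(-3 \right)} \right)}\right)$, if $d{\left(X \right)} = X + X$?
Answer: $- \frac{362502}{5} \approx -72500.0$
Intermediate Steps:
$E{\left(Y \right)} = \frac{63}{5} + 2 Y^{2}$ ($E{\left(Y \right)} = - \frac{2}{5} + \left(\left(Y^{2} + Y Y\right) + 13\right) = - \frac{2}{5} + \left(\left(Y^{2} + Y^{2}\right) + 13\right) = - \frac{2}{5} + \left(2 Y^{2} + 13\right) = - \frac{2}{5} + \left(13 + 2 Y^{2}\right) = \frac{63}{5} + 2 Y^{2}$)
$d{\left(X \right)} = 2 X$
$\left(-60 + 62\right) \left(-66 - 71\right) \left(E{\left(-12 \right)} + d{\left(C{\left(-3 \right)} \right)}\right) = \left(-60 + 62\right) \left(-66 - 71\right) \left(\left(\frac{63}{5} + 2 \left(-12\right)^{2}\right) + 2 \cdot 6 \left(-3\right)\right) = 2 \left(-137\right) \left(\left(\frac{63}{5} + 2 \cdot 144\right) + 2 \left(-18\right)\right) = - 274 \left(\left(\frac{63}{5} + 288\right) - 36\right) = - 274 \left(\frac{1503}{5} - 36\right) = \left(-274\right) \frac{1323}{5} = - \frac{362502}{5}$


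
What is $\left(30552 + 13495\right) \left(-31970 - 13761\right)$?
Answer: $-2014313357$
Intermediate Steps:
$\left(30552 + 13495\right) \left(-31970 - 13761\right) = 44047 \left(-31970 - 13761\right) = 44047 \left(-45731\right) = -2014313357$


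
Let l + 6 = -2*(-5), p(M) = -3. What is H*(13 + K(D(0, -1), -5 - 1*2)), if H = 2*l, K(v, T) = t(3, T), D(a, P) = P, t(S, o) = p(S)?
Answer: 80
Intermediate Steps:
l = 4 (l = -6 - 2*(-5) = -6 + 10 = 4)
t(S, o) = -3
K(v, T) = -3
H = 8 (H = 2*4 = 8)
H*(13 + K(D(0, -1), -5 - 1*2)) = 8*(13 - 3) = 8*10 = 80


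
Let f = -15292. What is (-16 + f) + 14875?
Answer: -433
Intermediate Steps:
(-16 + f) + 14875 = (-16 - 15292) + 14875 = -15308 + 14875 = -433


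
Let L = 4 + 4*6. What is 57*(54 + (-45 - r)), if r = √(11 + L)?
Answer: 513 - 57*√39 ≈ 157.04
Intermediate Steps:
L = 28 (L = 4 + 24 = 28)
r = √39 (r = √(11 + 28) = √39 ≈ 6.2450)
57*(54 + (-45 - r)) = 57*(54 + (-45 - √39)) = 57*(9 - √39) = 513 - 57*√39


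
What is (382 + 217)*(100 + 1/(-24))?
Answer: 1437001/24 ≈ 59875.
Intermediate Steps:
(382 + 217)*(100 + 1/(-24)) = 599*(100 - 1/24) = 599*(2399/24) = 1437001/24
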